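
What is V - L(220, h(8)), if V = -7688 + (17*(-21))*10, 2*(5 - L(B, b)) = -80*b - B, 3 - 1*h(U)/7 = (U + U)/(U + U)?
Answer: -11933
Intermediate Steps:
h(U) = 14 (h(U) = 21 - 7*(U + U)/(U + U) = 21 - 7*2*U/(2*U) = 21 - 7*2*U*1/(2*U) = 21 - 7*1 = 21 - 7 = 14)
L(B, b) = 5 + B/2 + 40*b (L(B, b) = 5 - (-80*b - B)/2 = 5 - (-B - 80*b)/2 = 5 + (B/2 + 40*b) = 5 + B/2 + 40*b)
V = -11258 (V = -7688 - 357*10 = -7688 - 3570 = -11258)
V - L(220, h(8)) = -11258 - (5 + (½)*220 + 40*14) = -11258 - (5 + 110 + 560) = -11258 - 1*675 = -11258 - 675 = -11933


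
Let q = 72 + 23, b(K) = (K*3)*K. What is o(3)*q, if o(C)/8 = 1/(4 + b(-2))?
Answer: 95/2 ≈ 47.500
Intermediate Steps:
b(K) = 3*K**2 (b(K) = (3*K)*K = 3*K**2)
q = 95
o(C) = 1/2 (o(C) = 8/(4 + 3*(-2)**2) = 8/(4 + 3*4) = 8/(4 + 12) = 8/16 = 8*(1/16) = 1/2)
o(3)*q = (1/2)*95 = 95/2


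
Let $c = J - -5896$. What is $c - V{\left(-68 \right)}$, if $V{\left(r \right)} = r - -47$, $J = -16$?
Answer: $5901$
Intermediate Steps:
$V{\left(r \right)} = 47 + r$ ($V{\left(r \right)} = r + 47 = 47 + r$)
$c = 5880$ ($c = -16 - -5896 = -16 + 5896 = 5880$)
$c - V{\left(-68 \right)} = 5880 - \left(47 - 68\right) = 5880 - -21 = 5880 + 21 = 5901$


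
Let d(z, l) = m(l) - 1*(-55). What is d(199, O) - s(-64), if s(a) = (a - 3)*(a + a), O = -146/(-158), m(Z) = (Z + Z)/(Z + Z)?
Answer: -8520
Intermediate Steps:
m(Z) = 1 (m(Z) = (2*Z)/((2*Z)) = (2*Z)*(1/(2*Z)) = 1)
O = 73/79 (O = -146*(-1/158) = 73/79 ≈ 0.92405)
d(z, l) = 56 (d(z, l) = 1 - 1*(-55) = 1 + 55 = 56)
s(a) = 2*a*(-3 + a) (s(a) = (-3 + a)*(2*a) = 2*a*(-3 + a))
d(199, O) - s(-64) = 56 - 2*(-64)*(-3 - 64) = 56 - 2*(-64)*(-67) = 56 - 1*8576 = 56 - 8576 = -8520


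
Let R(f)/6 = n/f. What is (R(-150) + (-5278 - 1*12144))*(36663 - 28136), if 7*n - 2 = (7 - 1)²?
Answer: -25997867976/175 ≈ -1.4856e+8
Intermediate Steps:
n = 38/7 (n = 2/7 + (7 - 1)²/7 = 2/7 + (⅐)*6² = 2/7 + (⅐)*36 = 2/7 + 36/7 = 38/7 ≈ 5.4286)
R(f) = 228/(7*f) (R(f) = 6*(38/(7*f)) = 228/(7*f))
(R(-150) + (-5278 - 1*12144))*(36663 - 28136) = ((228/7)/(-150) + (-5278 - 1*12144))*(36663 - 28136) = ((228/7)*(-1/150) + (-5278 - 12144))*8527 = (-38/175 - 17422)*8527 = -3048888/175*8527 = -25997867976/175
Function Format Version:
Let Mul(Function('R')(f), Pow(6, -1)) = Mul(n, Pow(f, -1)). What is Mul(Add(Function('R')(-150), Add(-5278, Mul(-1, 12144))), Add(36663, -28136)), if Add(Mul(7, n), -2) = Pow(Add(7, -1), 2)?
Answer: Rational(-25997867976, 175) ≈ -1.4856e+8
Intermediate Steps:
n = Rational(38, 7) (n = Add(Rational(2, 7), Mul(Rational(1, 7), Pow(Add(7, -1), 2))) = Add(Rational(2, 7), Mul(Rational(1, 7), Pow(6, 2))) = Add(Rational(2, 7), Mul(Rational(1, 7), 36)) = Add(Rational(2, 7), Rational(36, 7)) = Rational(38, 7) ≈ 5.4286)
Function('R')(f) = Mul(Rational(228, 7), Pow(f, -1)) (Function('R')(f) = Mul(6, Mul(Rational(38, 7), Pow(f, -1))) = Mul(Rational(228, 7), Pow(f, -1)))
Mul(Add(Function('R')(-150), Add(-5278, Mul(-1, 12144))), Add(36663, -28136)) = Mul(Add(Mul(Rational(228, 7), Pow(-150, -1)), Add(-5278, Mul(-1, 12144))), Add(36663, -28136)) = Mul(Add(Mul(Rational(228, 7), Rational(-1, 150)), Add(-5278, -12144)), 8527) = Mul(Add(Rational(-38, 175), -17422), 8527) = Mul(Rational(-3048888, 175), 8527) = Rational(-25997867976, 175)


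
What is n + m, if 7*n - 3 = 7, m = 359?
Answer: 2523/7 ≈ 360.43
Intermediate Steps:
n = 10/7 (n = 3/7 + (1/7)*7 = 3/7 + 1 = 10/7 ≈ 1.4286)
n + m = 10/7 + 359 = 2523/7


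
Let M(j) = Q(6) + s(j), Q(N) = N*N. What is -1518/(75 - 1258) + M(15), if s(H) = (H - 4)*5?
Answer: 109171/1183 ≈ 92.283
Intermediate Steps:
s(H) = -20 + 5*H (s(H) = (-4 + H)*5 = -20 + 5*H)
Q(N) = N²
M(j) = 16 + 5*j (M(j) = 6² + (-20 + 5*j) = 36 + (-20 + 5*j) = 16 + 5*j)
-1518/(75 - 1258) + M(15) = -1518/(75 - 1258) + (16 + 5*15) = -1518/(-1183) + (16 + 75) = -1518*(-1/1183) + 91 = 1518/1183 + 91 = 109171/1183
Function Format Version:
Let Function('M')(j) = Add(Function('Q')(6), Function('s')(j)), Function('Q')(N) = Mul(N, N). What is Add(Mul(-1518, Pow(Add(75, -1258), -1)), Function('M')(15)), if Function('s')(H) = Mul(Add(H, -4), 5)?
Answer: Rational(109171, 1183) ≈ 92.283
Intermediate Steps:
Function('s')(H) = Add(-20, Mul(5, H)) (Function('s')(H) = Mul(Add(-4, H), 5) = Add(-20, Mul(5, H)))
Function('Q')(N) = Pow(N, 2)
Function('M')(j) = Add(16, Mul(5, j)) (Function('M')(j) = Add(Pow(6, 2), Add(-20, Mul(5, j))) = Add(36, Add(-20, Mul(5, j))) = Add(16, Mul(5, j)))
Add(Mul(-1518, Pow(Add(75, -1258), -1)), Function('M')(15)) = Add(Mul(-1518, Pow(Add(75, -1258), -1)), Add(16, Mul(5, 15))) = Add(Mul(-1518, Pow(-1183, -1)), Add(16, 75)) = Add(Mul(-1518, Rational(-1, 1183)), 91) = Add(Rational(1518, 1183), 91) = Rational(109171, 1183)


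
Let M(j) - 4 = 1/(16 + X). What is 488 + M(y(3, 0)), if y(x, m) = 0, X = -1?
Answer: 7381/15 ≈ 492.07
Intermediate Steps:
M(j) = 61/15 (M(j) = 4 + 1/(16 - 1) = 4 + 1/15 = 61/15)
488 + M(y(3, 0)) = 488 + 61/15 = 7381/15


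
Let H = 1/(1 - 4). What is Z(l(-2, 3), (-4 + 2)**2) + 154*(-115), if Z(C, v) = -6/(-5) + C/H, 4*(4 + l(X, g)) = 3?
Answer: -353981/20 ≈ -17699.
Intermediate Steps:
H = -1/3 (H = 1/(-3) = -1/3 ≈ -0.33333)
l(X, g) = -13/4 (l(X, g) = -4 + (1/4)*3 = -4 + 3/4 = -13/4)
Z(C, v) = 6/5 - 3*C (Z(C, v) = -6/(-5) + C/(-1/3) = -6*(-1/5) + C*(-3) = 6/5 - 3*C)
Z(l(-2, 3), (-4 + 2)**2) + 154*(-115) = (6/5 - 3*(-13/4)) + 154*(-115) = (6/5 + 39/4) - 17710 = 219/20 - 17710 = -353981/20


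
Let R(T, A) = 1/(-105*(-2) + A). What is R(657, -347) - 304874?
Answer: -41767739/137 ≈ -3.0487e+5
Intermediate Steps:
R(T, A) = 1/(210 + A)
R(657, -347) - 304874 = 1/(210 - 347) - 304874 = 1/(-137) - 304874 = -1/137 - 304874 = -41767739/137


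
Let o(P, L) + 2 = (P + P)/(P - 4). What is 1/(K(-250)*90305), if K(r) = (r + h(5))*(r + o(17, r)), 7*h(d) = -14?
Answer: 13/73777740120 ≈ 1.7620e-10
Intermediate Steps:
o(P, L) = -2 + 2*P/(-4 + P) (o(P, L) = -2 + (P + P)/(P - 4) = -2 + (2*P)/(-4 + P) = -2 + 2*P/(-4 + P))
h(d) = -2 (h(d) = (⅐)*(-14) = -2)
K(r) = (-2 + r)*(8/13 + r) (K(r) = (r - 2)*(r + 8/(-4 + 17)) = (-2 + r)*(r + 8/13) = (-2 + r)*(8/13 + r))
1/(K(-250)*90305) = 1/(-16/13 + (-250)² - 18/13*(-250)*90305) = (1/90305)/(-16/13 + 62500 + 4500/13) = (1/90305)/(816984/13) = (13/816984)*(1/90305) = 13/73777740120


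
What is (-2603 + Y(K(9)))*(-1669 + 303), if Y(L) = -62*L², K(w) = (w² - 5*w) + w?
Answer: 175056998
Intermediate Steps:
K(w) = w² - 4*w
(-2603 + Y(K(9)))*(-1669 + 303) = (-2603 - 62*81*(-4 + 9)²)*(-1669 + 303) = (-2603 - 62*(9*5)²)*(-1366) = (-2603 - 62*45²)*(-1366) = (-2603 - 62*2025)*(-1366) = (-2603 - 125550)*(-1366) = -128153*(-1366) = 175056998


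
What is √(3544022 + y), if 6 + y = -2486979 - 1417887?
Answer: 5*I*√14434 ≈ 600.71*I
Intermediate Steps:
y = -3904872 (y = -6 + (-2486979 - 1417887) = -6 - 3904866 = -3904872)
√(3544022 + y) = √(3544022 - 3904872) = √(-360850) = 5*I*√14434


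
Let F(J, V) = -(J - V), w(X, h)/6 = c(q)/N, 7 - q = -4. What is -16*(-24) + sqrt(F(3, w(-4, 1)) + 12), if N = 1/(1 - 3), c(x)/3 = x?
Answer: 384 + 3*I*sqrt(43) ≈ 384.0 + 19.672*I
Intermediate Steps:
q = 11 (q = 7 - 1*(-4) = 7 + 4 = 11)
c(x) = 3*x
N = -1/2 (N = 1/(-2) = -1/2 ≈ -0.50000)
w(X, h) = -396 (w(X, h) = 6*((3*11)/(-1/2)) = 6*(33*(-2)) = 6*(-66) = -396)
F(J, V) = V - J
-16*(-24) + sqrt(F(3, w(-4, 1)) + 12) = -16*(-24) + sqrt((-396 - 1*3) + 12) = 384 + sqrt((-396 - 3) + 12) = 384 + sqrt(-399 + 12) = 384 + sqrt(-387) = 384 + 3*I*sqrt(43)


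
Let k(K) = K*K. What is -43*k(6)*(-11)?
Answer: 17028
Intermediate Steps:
k(K) = K²
-43*k(6)*(-11) = -43*6²*(-11) = -43*36*(-11) = -1548*(-11) = 17028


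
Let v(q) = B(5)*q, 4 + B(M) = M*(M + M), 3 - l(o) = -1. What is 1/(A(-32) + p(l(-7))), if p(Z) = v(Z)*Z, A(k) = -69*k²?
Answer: -1/69920 ≈ -1.4302e-5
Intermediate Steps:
l(o) = 4 (l(o) = 3 - 1*(-1) = 3 + 1 = 4)
B(M) = -4 + 2*M² (B(M) = -4 + M*(M + M) = -4 + M*(2*M) = -4 + 2*M²)
v(q) = 46*q (v(q) = (-4 + 2*5²)*q = (-4 + 2*25)*q = (-4 + 50)*q = 46*q)
p(Z) = 46*Z² (p(Z) = (46*Z)*Z = 46*Z²)
1/(A(-32) + p(l(-7))) = 1/(-69*(-32)² + 46*4²) = 1/(-69*1024 + 46*16) = 1/(-70656 + 736) = 1/(-69920) = -1/69920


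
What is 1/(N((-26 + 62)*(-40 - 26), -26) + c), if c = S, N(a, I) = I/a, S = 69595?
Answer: 1188/82678873 ≈ 1.4369e-5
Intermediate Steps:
c = 69595
1/(N((-26 + 62)*(-40 - 26), -26) + c) = 1/(-26*1/((-40 - 26)*(-26 + 62)) + 69595) = 1/(-26/(36*(-66)) + 69595) = 1/(-26/(-2376) + 69595) = 1/(-26*(-1/2376) + 69595) = 1/(13/1188 + 69595) = 1/(82678873/1188) = 1188/82678873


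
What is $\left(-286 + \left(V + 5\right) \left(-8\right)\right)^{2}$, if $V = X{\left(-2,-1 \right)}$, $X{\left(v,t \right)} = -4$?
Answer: $86436$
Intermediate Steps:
$V = -4$
$\left(-286 + \left(V + 5\right) \left(-8\right)\right)^{2} = \left(-286 + \left(-4 + 5\right) \left(-8\right)\right)^{2} = \left(-286 + 1 \left(-8\right)\right)^{2} = \left(-286 - 8\right)^{2} = \left(-294\right)^{2} = 86436$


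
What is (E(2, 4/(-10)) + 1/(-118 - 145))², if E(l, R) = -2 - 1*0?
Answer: 277729/69169 ≈ 4.0152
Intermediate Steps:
E(l, R) = -2 (E(l, R) = -2 + 0 = -2)
(E(2, 4/(-10)) + 1/(-118 - 145))² = (-2 + 1/(-118 - 145))² = (-2 + 1/(-263))² = (-2 - 1/263)² = (-527/263)² = 277729/69169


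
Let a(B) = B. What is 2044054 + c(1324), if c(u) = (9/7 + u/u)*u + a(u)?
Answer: 14338830/7 ≈ 2.0484e+6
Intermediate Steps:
c(u) = 23*u/7 (c(u) = (9/7 + u/u)*u + u = (9*(⅐) + 1)*u + u = (9/7 + 1)*u + u = 16*u/7 + u = 23*u/7)
2044054 + c(1324) = 2044054 + (23/7)*1324 = 2044054 + 30452/7 = 14338830/7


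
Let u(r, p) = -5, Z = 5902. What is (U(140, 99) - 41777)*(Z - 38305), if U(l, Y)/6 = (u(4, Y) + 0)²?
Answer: 1348839681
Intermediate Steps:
U(l, Y) = 150 (U(l, Y) = 6*(-5 + 0)² = 6*(-5)² = 6*25 = 150)
(U(140, 99) - 41777)*(Z - 38305) = (150 - 41777)*(5902 - 38305) = -41627*(-32403) = 1348839681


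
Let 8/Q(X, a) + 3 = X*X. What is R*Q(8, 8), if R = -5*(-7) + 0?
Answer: 280/61 ≈ 4.5902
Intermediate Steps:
Q(X, a) = 8/(-3 + X²) (Q(X, a) = 8/(-3 + X*X) = 8/(-3 + X²))
R = 35 (R = 35 + 0 = 35)
R*Q(8, 8) = 35*(8/(-3 + 8²)) = 35*(8/(-3 + 64)) = 35*(8/61) = 280/61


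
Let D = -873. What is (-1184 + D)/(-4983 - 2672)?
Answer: 2057/7655 ≈ 0.26871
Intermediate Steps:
(-1184 + D)/(-4983 - 2672) = (-1184 - 873)/(-4983 - 2672) = -2057/(-7655) = -2057*(-1/7655) = 2057/7655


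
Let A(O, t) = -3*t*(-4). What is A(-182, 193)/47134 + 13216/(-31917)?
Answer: -274501586/752187939 ≈ -0.36494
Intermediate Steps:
A(O, t) = 12*t
A(-182, 193)/47134 + 13216/(-31917) = (12*193)/47134 + 13216/(-31917) = 2316*(1/47134) + 13216*(-1/31917) = 1158/23567 - 13216/31917 = -274501586/752187939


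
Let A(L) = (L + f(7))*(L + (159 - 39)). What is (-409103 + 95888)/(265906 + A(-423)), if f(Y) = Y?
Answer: -313215/391954 ≈ -0.79911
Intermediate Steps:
A(L) = (7 + L)*(120 + L) (A(L) = (L + 7)*(L + (159 - 39)) = (7 + L)*(L + 120) = (7 + L)*(120 + L))
(-409103 + 95888)/(265906 + A(-423)) = (-409103 + 95888)/(265906 + (840 + (-423)² + 127*(-423))) = -313215/(265906 + (840 + 178929 - 53721)) = -313215/(265906 + 126048) = -313215/391954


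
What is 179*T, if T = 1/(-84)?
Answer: -179/84 ≈ -2.1310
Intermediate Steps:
T = -1/84 ≈ -0.011905
179*T = 179*(-1/84) = -179/84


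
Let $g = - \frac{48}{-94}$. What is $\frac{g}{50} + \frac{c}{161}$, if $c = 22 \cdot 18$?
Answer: $\frac{467232}{189175} \approx 2.4698$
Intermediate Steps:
$g = \frac{24}{47}$ ($g = \left(-48\right) \left(- \frac{1}{94}\right) = \frac{24}{47} \approx 0.51064$)
$c = 396$
$\frac{g}{50} + \frac{c}{161} = \frac{24}{47 \cdot 50} + \frac{396}{161} = \frac{24}{47} \cdot \frac{1}{50} + 396 \cdot \frac{1}{161} = \frac{12}{1175} + \frac{396}{161} = \frac{467232}{189175}$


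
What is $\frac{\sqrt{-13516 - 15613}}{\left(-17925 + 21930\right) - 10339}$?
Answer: $- \frac{i \sqrt{29129}}{6334} \approx - 0.026945 i$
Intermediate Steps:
$\frac{\sqrt{-13516 - 15613}}{\left(-17925 + 21930\right) - 10339} = \frac{\sqrt{-29129}}{4005 - 10339} = \frac{i \sqrt{29129}}{-6334} = i \sqrt{29129} \left(- \frac{1}{6334}\right) = - \frac{i \sqrt{29129}}{6334}$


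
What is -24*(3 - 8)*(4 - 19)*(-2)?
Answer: 3600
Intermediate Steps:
-24*(3 - 8)*(4 - 19)*(-2) = -(-120)*(-15)*(-2) = -24*75*(-2) = -1800*(-2) = 3600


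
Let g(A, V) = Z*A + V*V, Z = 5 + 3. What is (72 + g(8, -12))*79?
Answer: 22120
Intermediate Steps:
Z = 8
g(A, V) = V² + 8*A (g(A, V) = 8*A + V*V = 8*A + V² = V² + 8*A)
(72 + g(8, -12))*79 = (72 + ((-12)² + 8*8))*79 = (72 + (144 + 64))*79 = (72 + 208)*79 = 280*79 = 22120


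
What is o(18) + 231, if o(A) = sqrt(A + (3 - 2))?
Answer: 231 + sqrt(19) ≈ 235.36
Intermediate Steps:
o(A) = sqrt(1 + A) (o(A) = sqrt(A + 1) = sqrt(1 + A))
o(18) + 231 = sqrt(1 + 18) + 231 = sqrt(19) + 231 = 231 + sqrt(19)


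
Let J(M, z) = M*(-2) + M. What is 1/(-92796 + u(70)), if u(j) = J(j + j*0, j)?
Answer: -1/92866 ≈ -1.0768e-5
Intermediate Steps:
J(M, z) = -M (J(M, z) = -2*M + M = -M)
u(j) = -j (u(j) = -(j + j*0) = -(j + 0) = -j)
1/(-92796 + u(70)) = 1/(-92796 - 1*70) = 1/(-92796 - 70) = 1/(-92866) = -1/92866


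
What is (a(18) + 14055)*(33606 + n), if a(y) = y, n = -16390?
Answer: 242280768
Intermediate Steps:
(a(18) + 14055)*(33606 + n) = (18 + 14055)*(33606 - 16390) = 14073*17216 = 242280768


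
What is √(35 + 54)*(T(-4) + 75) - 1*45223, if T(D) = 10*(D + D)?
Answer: -45223 - 5*√89 ≈ -45270.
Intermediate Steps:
T(D) = 20*D (T(D) = 10*(2*D) = 20*D)
√(35 + 54)*(T(-4) + 75) - 1*45223 = √(35 + 54)*(20*(-4) + 75) - 1*45223 = √89*(-80 + 75) - 45223 = √89*(-5) - 45223 = -5*√89 - 45223 = -45223 - 5*√89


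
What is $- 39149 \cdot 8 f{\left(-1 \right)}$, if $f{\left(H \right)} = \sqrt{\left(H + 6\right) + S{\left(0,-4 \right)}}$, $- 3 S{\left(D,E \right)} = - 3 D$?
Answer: $- 313192 \sqrt{5} \approx -7.0032 \cdot 10^{5}$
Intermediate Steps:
$S{\left(D,E \right)} = D$ ($S{\left(D,E \right)} = - \frac{\left(-3\right) D}{3} = D$)
$f{\left(H \right)} = \sqrt{6 + H}$ ($f{\left(H \right)} = \sqrt{\left(H + 6\right) + 0} = \sqrt{\left(6 + H\right) + 0} = \sqrt{6 + H}$)
$- 39149 \cdot 8 f{\left(-1 \right)} = - 39149 \cdot 8 \sqrt{6 - 1} = - 39149 \cdot 8 \sqrt{5} = - 313192 \sqrt{5}$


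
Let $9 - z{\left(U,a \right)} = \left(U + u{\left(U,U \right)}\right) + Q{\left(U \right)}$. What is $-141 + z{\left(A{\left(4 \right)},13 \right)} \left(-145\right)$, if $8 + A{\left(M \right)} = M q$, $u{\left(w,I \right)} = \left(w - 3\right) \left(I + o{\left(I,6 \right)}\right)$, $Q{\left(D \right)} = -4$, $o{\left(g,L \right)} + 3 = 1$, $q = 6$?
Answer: $26684$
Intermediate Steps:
$o{\left(g,L \right)} = -2$ ($o{\left(g,L \right)} = -3 + 1 = -2$)
$u{\left(w,I \right)} = \left(-3 + w\right) \left(-2 + I\right)$ ($u{\left(w,I \right)} = \left(w - 3\right) \left(I - 2\right) = \left(-3 + w\right) \left(-2 + I\right)$)
$A{\left(M \right)} = -8 + 6 M$ ($A{\left(M \right)} = -8 + M 6 = -8 + 6 M$)
$z{\left(U,a \right)} = 7 - U^{2} + 4 U$ ($z{\left(U,a \right)} = 9 - \left(\left(U + \left(6 - 3 U - 2 U + U U\right)\right) - 4\right) = 9 - \left(\left(U + \left(6 - 3 U - 2 U + U^{2}\right)\right) - 4\right) = 9 - \left(\left(U + \left(6 + U^{2} - 5 U\right)\right) - 4\right) = 9 - \left(\left(6 + U^{2} - 4 U\right) - 4\right) = 9 - \left(2 + U^{2} - 4 U\right) = 7 - U^{2} + 4 U$)
$-141 + z{\left(A{\left(4 \right)},13 \right)} \left(-145\right) = -141 + \left(7 - \left(-8 + 6 \cdot 4\right)^{2} + 4 \left(-8 + 6 \cdot 4\right)\right) \left(-145\right) = -141 + \left(7 - \left(-8 + 24\right)^{2} + 4 \left(-8 + 24\right)\right) \left(-145\right) = -141 + \left(7 - 16^{2} + 4 \cdot 16\right) \left(-145\right) = -141 + \left(7 - 256 + 64\right) \left(-145\right) = -141 - -26825 = -141 + 26825 = 26684$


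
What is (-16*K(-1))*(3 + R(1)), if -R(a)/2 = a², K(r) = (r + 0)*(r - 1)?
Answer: -32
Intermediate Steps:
K(r) = r*(-1 + r)
R(a) = -2*a²
(-16*K(-1))*(3 + R(1)) = (-(-16)*(-1 - 1))*(3 - 2*1²) = (-(-16)*(-2))*(3 - 2*1) = (-16*2)*(3 - 2) = -32*1 = -32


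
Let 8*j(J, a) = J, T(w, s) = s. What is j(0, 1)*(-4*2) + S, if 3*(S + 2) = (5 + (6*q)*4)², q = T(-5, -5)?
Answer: 13219/3 ≈ 4406.3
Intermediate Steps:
q = -5
j(J, a) = J/8
S = 13219/3 (S = -2 + (5 + (6*(-5))*4)²/3 = -2 + (5 - 30*4)²/3 = -2 + (5 - 120)²/3 = -2 + (⅓)*(-115)² = -2 + (⅓)*13225 = -2 + 13225/3 = 13219/3 ≈ 4406.3)
j(0, 1)*(-4*2) + S = ((⅛)*0)*(-4*2) + 13219/3 = 0*(-8) + 13219/3 = 0 + 13219/3 = 13219/3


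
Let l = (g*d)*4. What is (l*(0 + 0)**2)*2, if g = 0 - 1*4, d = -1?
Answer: 0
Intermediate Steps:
g = -4 (g = 0 - 4 = -4)
l = 16 (l = -4*(-1)*4 = 4*4 = 16)
(l*(0 + 0)**2)*2 = (16*(0 + 0)**2)*2 = (16*0**2)*2 = (16*0)*2 = 0*2 = 0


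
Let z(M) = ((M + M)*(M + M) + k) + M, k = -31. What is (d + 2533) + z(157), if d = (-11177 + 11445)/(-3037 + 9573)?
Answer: 165450737/1634 ≈ 1.0126e+5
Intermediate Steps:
z(M) = -31 + M + 4*M² (z(M) = ((M + M)*(M + M) - 31) + M = ((2*M)*(2*M) - 31) + M = (4*M² - 31) + M = (-31 + 4*M²) + M = -31 + M + 4*M²)
d = 67/1634 (d = 268/6536 = 268*(1/6536) = 67/1634 ≈ 0.041004)
(d + 2533) + z(157) = (67/1634 + 2533) + (-31 + 157 + 4*157²) = 4138989/1634 + (-31 + 157 + 4*24649) = 4138989/1634 + (-31 + 157 + 98596) = 4138989/1634 + 98722 = 165450737/1634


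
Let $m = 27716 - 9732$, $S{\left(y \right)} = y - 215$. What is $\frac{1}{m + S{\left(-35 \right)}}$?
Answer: $\frac{1}{17734} \approx 5.6389 \cdot 10^{-5}$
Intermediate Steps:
$S{\left(y \right)} = -215 + y$
$m = 17984$
$\frac{1}{m + S{\left(-35 \right)}} = \frac{1}{17984 - 250} = \frac{1}{17734}$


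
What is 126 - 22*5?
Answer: 16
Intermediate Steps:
126 - 22*5 = 126 - 110 = 16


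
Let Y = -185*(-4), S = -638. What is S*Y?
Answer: -472120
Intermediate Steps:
Y = 740
S*Y = -638*740 = -472120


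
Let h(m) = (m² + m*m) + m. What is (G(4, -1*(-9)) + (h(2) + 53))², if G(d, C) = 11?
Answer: 5476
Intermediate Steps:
h(m) = m + 2*m² (h(m) = (m² + m²) + m = 2*m² + m = m + 2*m²)
(G(4, -1*(-9)) + (h(2) + 53))² = (11 + (2*(1 + 2*2) + 53))² = (11 + (2*(1 + 4) + 53))² = (11 + (2*5 + 53))² = (11 + (10 + 53))² = (11 + 63)² = 74² = 5476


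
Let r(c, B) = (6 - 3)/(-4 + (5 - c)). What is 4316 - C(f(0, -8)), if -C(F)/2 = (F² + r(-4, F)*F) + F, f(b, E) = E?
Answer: 22092/5 ≈ 4418.4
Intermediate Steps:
r(c, B) = 3/(1 - c)
C(F) = -2*F² - 16*F/5 (C(F) = -2*((F² + (-3/(-1 - 4))*F) + F) = -2*((F² + (-3/(-5))*F) + F) = -2*((F² + (-3*(-⅕))*F) + F) = -2*((F² + 3*F/5) + F) = -2*(F² + 8*F/5) = -2*F² - 16*F/5)
4316 - C(f(0, -8)) = 4316 - (-2)*(-8)*(8 + 5*(-8))/5 = 4316 - (-2)*(-8)*(8 - 40)/5 = 4316 - (-2)*(-8)*(-32)/5 = 4316 - 1*(-512/5) = 4316 + 512/5 = 22092/5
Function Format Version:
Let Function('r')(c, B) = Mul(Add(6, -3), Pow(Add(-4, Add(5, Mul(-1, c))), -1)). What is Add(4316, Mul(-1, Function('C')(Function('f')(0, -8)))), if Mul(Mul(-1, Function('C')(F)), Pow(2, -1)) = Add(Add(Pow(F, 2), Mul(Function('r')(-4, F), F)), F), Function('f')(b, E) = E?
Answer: Rational(22092, 5) ≈ 4418.4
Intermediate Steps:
Function('r')(c, B) = Mul(3, Pow(Add(1, Mul(-1, c)), -1))
Function('C')(F) = Add(Mul(-2, Pow(F, 2)), Mul(Rational(-16, 5), F)) (Function('C')(F) = Mul(-2, Add(Add(Pow(F, 2), Mul(Mul(-3, Pow(Add(-1, -4), -1)), F)), F)) = Mul(-2, Add(Add(Pow(F, 2), Mul(Mul(-3, Pow(-5, -1)), F)), F)) = Mul(-2, Add(Add(Pow(F, 2), Mul(Mul(-3, Rational(-1, 5)), F)), F)) = Mul(-2, Add(Add(Pow(F, 2), Mul(Rational(3, 5), F)), F)) = Mul(-2, Add(Pow(F, 2), Mul(Rational(8, 5), F))) = Add(Mul(-2, Pow(F, 2)), Mul(Rational(-16, 5), F)))
Add(4316, Mul(-1, Function('C')(Function('f')(0, -8)))) = Add(4316, Mul(-1, Mul(Rational(-2, 5), -8, Add(8, Mul(5, -8))))) = Add(4316, Mul(-1, Mul(Rational(-2, 5), -8, Add(8, -40)))) = Add(4316, Mul(-1, Mul(Rational(-2, 5), -8, -32))) = Add(4316, Mul(-1, Rational(-512, 5))) = Add(4316, Rational(512, 5)) = Rational(22092, 5)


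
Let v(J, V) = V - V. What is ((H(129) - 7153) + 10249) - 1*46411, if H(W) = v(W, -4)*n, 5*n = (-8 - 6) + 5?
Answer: -43315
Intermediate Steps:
v(J, V) = 0
n = -9/5 (n = ((-8 - 6) + 5)/5 = (-14 + 5)/5 = (⅕)*(-9) = -9/5 ≈ -1.8000)
H(W) = 0 (H(W) = 0*(-9/5) = 0)
((H(129) - 7153) + 10249) - 1*46411 = ((0 - 7153) + 10249) - 1*46411 = (-7153 + 10249) - 46411 = 3096 - 46411 = -43315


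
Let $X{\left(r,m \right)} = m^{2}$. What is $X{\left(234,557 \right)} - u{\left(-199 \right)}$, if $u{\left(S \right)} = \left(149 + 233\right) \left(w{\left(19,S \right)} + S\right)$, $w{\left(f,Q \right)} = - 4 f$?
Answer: $415299$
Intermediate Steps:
$w{\left(f,Q \right)} = - 4 f$
$u{\left(S \right)} = -29032 + 382 S$ ($u{\left(S \right)} = \left(149 + 233\right) \left(\left(-4\right) 19 + S\right) = 382 \left(-76 + S\right) = -29032 + 382 S$)
$X{\left(234,557 \right)} - u{\left(-199 \right)} = 557^{2} - \left(-29032 + 382 \left(-199\right)\right) = 310249 - \left(-29032 - 76018\right) = 310249 - -105050 = 310249 + 105050 = 415299$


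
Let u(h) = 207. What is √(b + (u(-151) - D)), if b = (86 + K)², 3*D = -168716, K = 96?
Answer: √806127/3 ≈ 299.28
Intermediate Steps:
D = -168716/3 (D = (⅓)*(-168716) = -168716/3 ≈ -56239.)
b = 33124 (b = (86 + 96)² = 182² = 33124)
√(b + (u(-151) - D)) = √(33124 + (207 - 1*(-168716/3))) = √(33124 + (207 + 168716/3)) = √(33124 + 169337/3) = √(268709/3) = √806127/3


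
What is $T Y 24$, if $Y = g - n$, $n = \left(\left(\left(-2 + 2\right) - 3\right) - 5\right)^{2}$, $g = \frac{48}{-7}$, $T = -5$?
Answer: $\frac{59520}{7} \approx 8502.9$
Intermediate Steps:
$g = - \frac{48}{7}$ ($g = 48 \left(- \frac{1}{7}\right) = - \frac{48}{7} \approx -6.8571$)
$n = 64$ ($n = \left(\left(0 - 3\right) - 5\right)^{2} = \left(-3 - 5\right)^{2} = \left(-8\right)^{2} = 64$)
$Y = - \frac{496}{7}$ ($Y = - \frac{48}{7} - 64 = - \frac{496}{7} \approx -70.857$)
$T Y 24 = \left(-5\right) \left(- \frac{496}{7}\right) 24 = \frac{2480}{7} \cdot 24 = \frac{59520}{7}$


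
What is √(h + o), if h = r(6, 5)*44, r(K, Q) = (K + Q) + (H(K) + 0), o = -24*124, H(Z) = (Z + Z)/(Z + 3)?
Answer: 10*I*√219/3 ≈ 49.329*I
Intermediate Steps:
H(Z) = 2*Z/(3 + Z) (H(Z) = (2*Z)/(3 + Z) = 2*Z/(3 + Z))
o = -2976
r(K, Q) = K + Q + 2*K/(3 + K) (r(K, Q) = (K + Q) + (2*K/(3 + K) + 0) = (K + Q) + 2*K/(3 + K) = K + Q + 2*K/(3 + K))
h = 1628/3 (h = ((2*6 + (3 + 6)*(6 + 5))/(3 + 6))*44 = ((12 + 9*11)/9)*44 = ((12 + 99)/9)*44 = ((⅑)*111)*44 = (37/3)*44 = 1628/3 ≈ 542.67)
√(h + o) = √(1628/3 - 2976) = √(-7300/3) = 10*I*√219/3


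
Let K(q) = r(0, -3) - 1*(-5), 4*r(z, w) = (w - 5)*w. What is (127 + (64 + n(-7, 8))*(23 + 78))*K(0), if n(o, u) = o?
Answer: 64724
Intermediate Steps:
r(z, w) = w*(-5 + w)/4 (r(z, w) = ((w - 5)*w)/4 = ((-5 + w)*w)/4 = (w*(-5 + w))/4 = w*(-5 + w)/4)
K(q) = 11 (K(q) = (¼)*(-3)*(-5 - 3) - 1*(-5) = (¼)*(-3)*(-8) + 5 = 6 + 5 = 11)
(127 + (64 + n(-7, 8))*(23 + 78))*K(0) = (127 + (64 - 7)*(23 + 78))*11 = (127 + 57*101)*11 = (127 + 5757)*11 = 5884*11 = 64724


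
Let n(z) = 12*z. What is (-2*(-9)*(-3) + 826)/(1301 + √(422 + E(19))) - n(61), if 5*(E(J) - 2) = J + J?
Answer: -6188318144/8460847 - 772*√10790/8460847 ≈ -731.42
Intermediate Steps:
E(J) = 2 + 2*J/5 (E(J) = 2 + (J + J)/5 = 2 + (2*J)/5 = 2 + 2*J/5)
(-2*(-9)*(-3) + 826)/(1301 + √(422 + E(19))) - n(61) = (-2*(-9)*(-3) + 826)/(1301 + √(422 + (2 + (⅖)*19))) - 12*61 = (18*(-3) + 826)/(1301 + √(422 + (2 + 38/5))) - 1*732 = (-54 + 826)/(1301 + √(422 + 48/5)) - 732 = 772/(1301 + √(2158/5)) - 732 = 772/(1301 + √10790/5) - 732 = -732 + 772/(1301 + √10790/5)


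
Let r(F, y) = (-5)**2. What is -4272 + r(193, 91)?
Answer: -4247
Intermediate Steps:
r(F, y) = 25
-4272 + r(193, 91) = -4272 + 25 = -4247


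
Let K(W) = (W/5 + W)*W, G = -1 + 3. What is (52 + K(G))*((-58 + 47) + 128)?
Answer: 33228/5 ≈ 6645.6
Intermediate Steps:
G = 2
K(W) = 6*W²/5 (K(W) = (W*(⅕) + W)*W = (W/5 + W)*W = (6*W/5)*W = 6*W²/5)
(52 + K(G))*((-58 + 47) + 128) = (52 + (6/5)*2²)*((-58 + 47) + 128) = (52 + (6/5)*4)*(-11 + 128) = (52 + 24/5)*117 = (284/5)*117 = 33228/5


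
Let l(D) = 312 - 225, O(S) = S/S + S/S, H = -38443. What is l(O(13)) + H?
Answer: -38356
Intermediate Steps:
O(S) = 2 (O(S) = 1 + 1 = 2)
l(D) = 87
l(O(13)) + H = 87 - 38443 = -38356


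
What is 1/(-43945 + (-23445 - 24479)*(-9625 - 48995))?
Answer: 1/2809260935 ≈ 3.5597e-10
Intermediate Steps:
1/(-43945 + (-23445 - 24479)*(-9625 - 48995)) = 1/(-43945 - 47924*(-58620)) = 1/(-43945 + 2809304880) = 1/2809260935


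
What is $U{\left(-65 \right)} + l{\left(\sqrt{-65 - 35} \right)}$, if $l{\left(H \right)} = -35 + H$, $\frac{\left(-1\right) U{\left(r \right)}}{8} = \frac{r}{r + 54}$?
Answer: $- \frac{905}{11} + 10 i \approx -82.273 + 10.0 i$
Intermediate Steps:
$U{\left(r \right)} = - \frac{8 r}{54 + r}$ ($U{\left(r \right)} = - 8 \frac{r}{r + 54} = - 8 \frac{r}{54 + r} = - \frac{8 r}{54 + r}$)
$U{\left(-65 \right)} + l{\left(\sqrt{-65 - 35} \right)} = \left(-8\right) \left(-65\right) \frac{1}{54 - 65} - \left(35 - \sqrt{-65 - 35}\right) = \left(-8\right) \left(-65\right) \frac{1}{-11} - \left(35 - \sqrt{-100}\right) = \left(-8\right) \left(-65\right) \left(- \frac{1}{11}\right) - \left(35 - 10 i\right) = - \frac{520}{11} - \left(35 - 10 i\right) = - \frac{905}{11} + 10 i$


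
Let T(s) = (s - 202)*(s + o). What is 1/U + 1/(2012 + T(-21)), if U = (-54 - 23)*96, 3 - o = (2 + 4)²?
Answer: -3331/51943584 ≈ -6.4127e-5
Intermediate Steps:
o = -33 (o = 3 - (2 + 4)² = 3 - 1*6² = 3 - 1*36 = 3 - 36 = -33)
T(s) = (-202 + s)*(-33 + s) (T(s) = (s - 202)*(s - 33) = (-202 + s)*(-33 + s))
U = -7392 (U = -77*96 = -7392)
1/U + 1/(2012 + T(-21)) = 1/(-7392) + 1/(2012 + (6666 + (-21)² - 235*(-21))) = -1/7392 + 1/(2012 + (6666 + 441 + 4935)) = -1/7392 + 1/(2012 + 12042) = -1/7392 + 1/14054 = -3331/51943584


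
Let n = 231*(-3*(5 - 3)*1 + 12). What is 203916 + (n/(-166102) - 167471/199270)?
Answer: 3374708634239189/16549572770 ≈ 2.0392e+5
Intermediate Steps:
n = 1386 (n = 231*(-3*2*1 + 12) = 231*(-6*1 + 12) = 231*(-6 + 12) = 231*6 = 1386)
203916 + (n/(-166102) - 167471/199270) = 203916 + (1386/(-166102) - 167471/199270) = 203916 + (1386*(-1/166102) - 167471*1/199270) = 203916 + (-693/83051 - 167471/199270) = 203916 - 14046728131/16549572770 = 3374708634239189/16549572770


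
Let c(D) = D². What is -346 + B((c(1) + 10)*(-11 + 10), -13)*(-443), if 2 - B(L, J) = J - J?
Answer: -1232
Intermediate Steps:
B(L, J) = 2 (B(L, J) = 2 - (J - J) = 2 - 1*0 = 2 + 0 = 2)
-346 + B((c(1) + 10)*(-11 + 10), -13)*(-443) = -346 + 2*(-443) = -346 - 886 = -1232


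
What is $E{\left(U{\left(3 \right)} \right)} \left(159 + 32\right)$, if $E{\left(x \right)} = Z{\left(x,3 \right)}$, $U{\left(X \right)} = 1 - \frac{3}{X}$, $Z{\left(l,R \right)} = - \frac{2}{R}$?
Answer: $- \frac{382}{3} \approx -127.33$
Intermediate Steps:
$E{\left(x \right)} = - \frac{2}{3}$
$E{\left(U{\left(3 \right)} \right)} \left(159 + 32\right) = - \frac{2 \left(159 + 32\right)}{3} = \left(- \frac{2}{3}\right) 191 = - \frac{382}{3}$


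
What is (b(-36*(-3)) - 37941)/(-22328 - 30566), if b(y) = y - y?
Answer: 37941/52894 ≈ 0.71730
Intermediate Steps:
b(y) = 0
(b(-36*(-3)) - 37941)/(-22328 - 30566) = (0 - 37941)/(-22328 - 30566) = -37941/(-52894) = -37941*(-1/52894) = 37941/52894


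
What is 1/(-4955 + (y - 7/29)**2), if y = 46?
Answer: -841/2406226 ≈ -0.00034951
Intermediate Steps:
1/(-4955 + (y - 7/29)**2) = 1/(-4955 + (46 - 7/29)**2) = 1/(-4955 + (1327/29)**2) = 1/(-4955 + 1760929/841) = 1/(-2406226/841) = -841/2406226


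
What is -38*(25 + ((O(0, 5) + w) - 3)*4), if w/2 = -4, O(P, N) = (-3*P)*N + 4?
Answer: 114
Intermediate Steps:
O(P, N) = 4 - 3*N*P (O(P, N) = -3*N*P + 4 = 4 - 3*N*P)
w = -8 (w = 2*(-4) = -8)
-38*(25 + ((O(0, 5) + w) - 3)*4) = -38*(25 + (((4 - 3*5*0) - 8) - 3)*4) = -38*(25 + (((4 + 0) - 8) - 3)*4) = -38*(25 + ((4 - 8) - 3)*4) = -38*(25 + (-4 - 3)*4) = -38*(25 - 7*4) = -38*(25 - 28) = -38*(-3) = 114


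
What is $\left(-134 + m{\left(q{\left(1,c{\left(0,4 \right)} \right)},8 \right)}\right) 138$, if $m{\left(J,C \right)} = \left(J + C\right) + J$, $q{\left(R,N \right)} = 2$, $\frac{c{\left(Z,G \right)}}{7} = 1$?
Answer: $-16836$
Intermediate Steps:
$c{\left(Z,G \right)} = 7$ ($c{\left(Z,G \right)} = 7 \cdot 1 = 7$)
$m{\left(J,C \right)} = C + 2 J$ ($m{\left(J,C \right)} = \left(C + J\right) + J = C + 2 J$)
$\left(-134 + m{\left(q{\left(1,c{\left(0,4 \right)} \right)},8 \right)}\right) 138 = \left(-134 + \left(8 + 2 \cdot 2\right)\right) 138 = \left(-134 + \left(8 + 4\right)\right) 138 = \left(-134 + 12\right) 138 = \left(-122\right) 138 = -16836$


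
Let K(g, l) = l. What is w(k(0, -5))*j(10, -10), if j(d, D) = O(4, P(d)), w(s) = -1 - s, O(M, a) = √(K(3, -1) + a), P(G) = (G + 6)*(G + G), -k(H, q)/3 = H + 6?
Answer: 17*√319 ≈ 303.63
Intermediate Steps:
k(H, q) = -18 - 3*H (k(H, q) = -3*(H + 6) = -3*(6 + H) = -18 - 3*H)
P(G) = 2*G*(6 + G) (P(G) = (6 + G)*(2*G) = 2*G*(6 + G))
O(M, a) = √(-1 + a)
j(d, D) = √(-1 + 2*d*(6 + d))
w(k(0, -5))*j(10, -10) = (-1 - (-18 - 3*0))*√(-1 + 2*10*(6 + 10)) = (-1 - (-18 + 0))*√(-1 + 2*10*16) = (-1 - 1*(-18))*√(-1 + 320) = (-1 + 18)*√319 = 17*√319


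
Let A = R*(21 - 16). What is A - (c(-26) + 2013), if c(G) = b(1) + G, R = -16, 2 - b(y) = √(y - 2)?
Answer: -2069 + I ≈ -2069.0 + 1.0*I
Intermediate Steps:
b(y) = 2 - √(-2 + y) (b(y) = 2 - √(y - 2) = 2 - √(-2 + y))
c(G) = 2 + G - I (c(G) = (2 - √(-2 + 1)) + G = (2 - √(-1)) + G = (2 - I) + G = 2 + G - I)
A = -80 (A = -16*(21 - 16) = -16*5 = -80)
A - (c(-26) + 2013) = -80 - ((2 - 26 - I) + 2013) = -80 - ((-24 - I) + 2013) = -80 - (1989 - I) = -80 + (-1989 + I) = -2069 + I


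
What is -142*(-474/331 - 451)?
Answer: 21265210/331 ≈ 64245.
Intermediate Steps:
-142*(-474/331 - 451) = -142*(-149755/331) = 21265210/331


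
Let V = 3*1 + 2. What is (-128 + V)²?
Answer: 15129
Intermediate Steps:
V = 5 (V = 3 + 2 = 5)
(-128 + V)² = (-128 + 5)² = (-123)² = 15129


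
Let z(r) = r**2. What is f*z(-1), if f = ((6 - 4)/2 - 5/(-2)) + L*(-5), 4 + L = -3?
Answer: 77/2 ≈ 38.500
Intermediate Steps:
L = -7 (L = -4 - 3 = -7)
f = 77/2 (f = ((6 - 4)/2 - 5/(-2)) - 7*(-5) = (2*(1/2) - 5*(-1/2)) + 35 = (1 + 5/2) + 35 = 7/2 + 35 = 77/2 ≈ 38.500)
f*z(-1) = (77/2)*(-1)**2 = (77/2)*1 = 77/2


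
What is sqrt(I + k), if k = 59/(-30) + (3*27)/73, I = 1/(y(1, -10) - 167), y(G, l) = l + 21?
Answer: 3*I*sqrt(8640645)/9490 ≈ 0.92924*I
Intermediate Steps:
y(G, l) = 21 + l
I = -1/156 (I = 1/((21 - 10) - 167) = 1/(11 - 167) = 1/(-156) = -1/156 ≈ -0.0064103)
k = -1877/2190 (k = 59*(-1/30) + 81*(1/73) = -59/30 + 81/73 = -1877/2190 ≈ -0.85708)
sqrt(I + k) = sqrt(-1/156 - 1877/2190) = sqrt(-16389/18980) = 3*I*sqrt(8640645)/9490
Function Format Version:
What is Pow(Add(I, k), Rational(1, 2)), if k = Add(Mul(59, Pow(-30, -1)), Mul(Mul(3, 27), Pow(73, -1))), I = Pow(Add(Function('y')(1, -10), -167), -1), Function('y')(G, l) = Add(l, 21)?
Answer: Mul(Rational(3, 9490), I, Pow(8640645, Rational(1, 2))) ≈ Mul(0.92924, I)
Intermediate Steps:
Function('y')(G, l) = Add(21, l)
I = Rational(-1, 156) (I = Pow(Add(Add(21, -10), -167), -1) = Pow(Add(11, -167), -1) = Pow(-156, -1) = Rational(-1, 156) ≈ -0.0064103)
k = Rational(-1877, 2190) (k = Add(Mul(59, Rational(-1, 30)), Mul(81, Rational(1, 73))) = Add(Rational(-59, 30), Rational(81, 73)) = Rational(-1877, 2190) ≈ -0.85708)
Pow(Add(I, k), Rational(1, 2)) = Pow(Add(Rational(-1, 156), Rational(-1877, 2190)), Rational(1, 2)) = Pow(Rational(-16389, 18980), Rational(1, 2)) = Mul(Rational(3, 9490), I, Pow(8640645, Rational(1, 2)))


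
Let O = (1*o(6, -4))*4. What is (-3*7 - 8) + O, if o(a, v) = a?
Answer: -5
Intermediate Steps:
O = 24 (O = (1*6)*4 = 6*4 = 24)
(-3*7 - 8) + O = (-3*7 - 8) + 24 = (-21 - 8) + 24 = -29 + 24 = -5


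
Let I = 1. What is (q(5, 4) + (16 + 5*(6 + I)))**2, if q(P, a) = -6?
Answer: 2025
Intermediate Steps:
(q(5, 4) + (16 + 5*(6 + I)))**2 = (-6 + (16 + 5*(6 + 1)))**2 = (-6 + (16 + 5*7))**2 = (-6 + (16 + 35))**2 = (-6 + 51)**2 = 45**2 = 2025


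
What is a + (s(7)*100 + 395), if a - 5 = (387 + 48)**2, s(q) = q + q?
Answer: 191025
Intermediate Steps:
s(q) = 2*q
a = 189230 (a = 5 + (387 + 48)**2 = 5 + 435**2 = 5 + 189225 = 189230)
a + (s(7)*100 + 395) = 189230 + ((2*7)*100 + 395) = 189230 + (14*100 + 395) = 189230 + (1400 + 395) = 189230 + 1795 = 191025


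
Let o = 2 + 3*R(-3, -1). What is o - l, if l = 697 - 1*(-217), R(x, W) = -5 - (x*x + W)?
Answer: -951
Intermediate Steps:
R(x, W) = -5 - W - x**2 (R(x, W) = -5 - (x**2 + W) = -5 - (W + x**2) = -5 + (-W - x**2) = -5 - W - x**2)
o = -37 (o = 2 + 3*(-5 - 1*(-1) - 1*(-3)**2) = 2 + 3*(-5 + 1 - 1*9) = 2 + 3*(-5 + 1 - 9) = 2 + 3*(-13) = 2 - 39 = -37)
l = 914 (l = 697 + 217 = 914)
o - l = -37 - 1*914 = -37 - 914 = -951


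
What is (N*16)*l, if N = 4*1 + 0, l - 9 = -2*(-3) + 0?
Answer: 960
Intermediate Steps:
l = 15 (l = 9 + (-2*(-3) + 0) = 9 + (6 + 0) = 9 + 6 = 15)
N = 4 (N = 4 + 0 = 4)
(N*16)*l = (4*16)*15 = 64*15 = 960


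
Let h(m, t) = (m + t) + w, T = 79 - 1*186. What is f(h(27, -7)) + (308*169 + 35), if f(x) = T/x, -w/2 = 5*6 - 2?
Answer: 1875239/36 ≈ 52090.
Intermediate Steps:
T = -107 (T = 79 - 186 = -107)
w = -56 (w = -2*(5*6 - 2) = -2*(30 - 2) = -2*28 = -56)
h(m, t) = -56 + m + t (h(m, t) = (m + t) - 56 = -56 + m + t)
f(x) = -107/x
f(h(27, -7)) + (308*169 + 35) = -107/(-56 + 27 - 7) + (308*169 + 35) = -107/(-36) + (52052 + 35) = -107*(-1/36) + 52087 = 107/36 + 52087 = 1875239/36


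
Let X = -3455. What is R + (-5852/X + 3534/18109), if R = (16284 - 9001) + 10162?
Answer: 1091592433613/62566595 ≈ 17447.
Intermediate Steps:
R = 17445 (R = 7283 + 10162 = 17445)
R + (-5852/X + 3534/18109) = 17445 + (-5852/(-3455) + 3534/18109) = 17445 + (-5852*(-1/3455) + 3534*(1/18109)) = 17445 + (5852/3455 + 3534/18109) = 17445 + 118183838/62566595 = 1091592433613/62566595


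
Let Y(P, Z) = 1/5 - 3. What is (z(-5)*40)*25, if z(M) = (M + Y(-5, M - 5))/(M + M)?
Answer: 780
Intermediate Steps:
Y(P, Z) = -14/5 (Y(P, Z) = 1/5 - 3 = -14/5)
z(M) = (-14/5 + M)/(2*M) (z(M) = (M - 14/5)/(M + M) = (-14/5 + M)/((2*M)) = (-14/5 + M)*(1/(2*M)) = (-14/5 + M)/(2*M))
(z(-5)*40)*25 = (((1/10)*(-14 + 5*(-5))/(-5))*40)*25 = (((1/10)*(-1/5)*(-14 - 25))*40)*25 = (((1/10)*(-1/5)*(-39))*40)*25 = ((39/50)*40)*25 = (156/5)*25 = 780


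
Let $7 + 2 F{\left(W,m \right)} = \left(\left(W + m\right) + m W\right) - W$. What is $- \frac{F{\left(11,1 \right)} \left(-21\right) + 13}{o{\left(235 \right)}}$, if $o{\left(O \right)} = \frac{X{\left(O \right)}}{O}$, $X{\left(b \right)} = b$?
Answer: $\frac{79}{2} \approx 39.5$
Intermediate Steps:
$o{\left(O \right)} = 1$ ($o{\left(O \right)} = \frac{O}{O} = 1$)
$F{\left(W,m \right)} = - \frac{7}{2} + \frac{m}{2} + \frac{W m}{2}$ ($F{\left(W,m \right)} = - \frac{7}{2} + \frac{\left(\left(W + m\right) + m W\right) - W}{2} = - \frac{7}{2} + \frac{\left(\left(W + m\right) + W m\right) - W}{2} = - \frac{7}{2} + \frac{\left(W + m + W m\right) - W}{2} = - \frac{7}{2} + \frac{m + W m}{2} = - \frac{7}{2} + \left(\frac{m}{2} + \frac{W m}{2}\right) = - \frac{7}{2} + \frac{m}{2} + \frac{W m}{2}$)
$- \frac{F{\left(11,1 \right)} \left(-21\right) + 13}{o{\left(235 \right)}} = - \frac{\left(- \frac{7}{2} + \frac{1}{2} \cdot 1 + \frac{1}{2} \cdot 11 \cdot 1\right) \left(-21\right) + 13}{1} = - \left(\left(- \frac{7}{2} + \frac{1}{2} + \frac{11}{2}\right) \left(-21\right) + 13\right) 1 = - \left(\frac{5}{2} \left(-21\right) + 13\right) 1 = - \left(- \frac{105}{2} + 13\right) 1 = - \frac{\left(-79\right) 1}{2} = \left(-1\right) \left(- \frac{79}{2}\right) = \frac{79}{2}$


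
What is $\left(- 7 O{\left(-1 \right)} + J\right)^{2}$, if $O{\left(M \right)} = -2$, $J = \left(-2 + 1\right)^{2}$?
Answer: $225$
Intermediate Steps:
$J = 1$ ($J = \left(-1\right)^{2} = 1$)
$\left(- 7 O{\left(-1 \right)} + J\right)^{2} = \left(\left(-7\right) \left(-2\right) + 1\right)^{2} = \left(14 + 1\right)^{2} = 15^{2} = 225$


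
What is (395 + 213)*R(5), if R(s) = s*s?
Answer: 15200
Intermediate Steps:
R(s) = s²
(395 + 213)*R(5) = (395 + 213)*5² = 608*25 = 15200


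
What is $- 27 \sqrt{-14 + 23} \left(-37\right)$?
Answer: $2997$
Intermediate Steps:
$- 27 \sqrt{-14 + 23} \left(-37\right) = - 27 \sqrt{9} \left(-37\right) = \left(-27\right) 3 \left(-37\right) = \left(-81\right) \left(-37\right) = 2997$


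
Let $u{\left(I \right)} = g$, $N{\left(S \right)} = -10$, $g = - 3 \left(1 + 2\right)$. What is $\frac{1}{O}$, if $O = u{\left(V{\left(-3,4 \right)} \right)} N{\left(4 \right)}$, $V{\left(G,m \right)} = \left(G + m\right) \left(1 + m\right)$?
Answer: $\frac{1}{90} \approx 0.011111$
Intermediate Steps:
$g = -9$ ($g = \left(-3\right) 3 = -9$)
$V{\left(G,m \right)} = \left(1 + m\right) \left(G + m\right)$
$u{\left(I \right)} = -9$
$O = 90$ ($O = \left(-9\right) \left(-10\right) = 90$)
$\frac{1}{O} = \frac{1}{90}$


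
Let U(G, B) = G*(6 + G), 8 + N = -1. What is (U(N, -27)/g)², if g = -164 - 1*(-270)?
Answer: 729/11236 ≈ 0.064881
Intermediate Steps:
N = -9 (N = -8 - 1 = -9)
g = 106 (g = -164 + 270 = 106)
(U(N, -27)/g)² = (-9*(6 - 9)/106)² = (-9*(-3)*(1/106))² = (27*(1/106))² = (27/106)² = 729/11236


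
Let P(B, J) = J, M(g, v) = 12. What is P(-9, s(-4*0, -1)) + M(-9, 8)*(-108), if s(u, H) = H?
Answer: -1297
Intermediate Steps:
P(-9, s(-4*0, -1)) + M(-9, 8)*(-108) = -1 + 12*(-108) = -1 - 1296 = -1297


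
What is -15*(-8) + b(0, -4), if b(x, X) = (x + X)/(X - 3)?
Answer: 844/7 ≈ 120.57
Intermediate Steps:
b(x, X) = (X + x)/(-3 + X)
-15*(-8) + b(0, -4) = -15*(-8) + (-4 + 0)/(-3 - 4) = 120 - 4/(-7) = 120 - ⅐*(-4) = 120 + 4/7 = 844/7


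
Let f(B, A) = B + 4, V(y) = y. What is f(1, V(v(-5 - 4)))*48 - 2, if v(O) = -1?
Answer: 238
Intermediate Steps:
f(B, A) = 4 + B
f(1, V(v(-5 - 4)))*48 - 2 = (4 + 1)*48 - 2 = 5*48 - 2 = 240 - 2 = 238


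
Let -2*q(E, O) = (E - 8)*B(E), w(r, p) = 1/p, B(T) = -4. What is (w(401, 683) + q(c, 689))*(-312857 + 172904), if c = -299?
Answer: 58690830033/683 ≈ 8.5931e+7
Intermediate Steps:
q(E, O) = -16 + 2*E (q(E, O) = -(E - 8)*(-4)/2 = -(-8 + E)*(-4)/2 = -(32 - 4*E)/2 = -16 + 2*E)
(w(401, 683) + q(c, 689))*(-312857 + 172904) = (1/683 + (-16 + 2*(-299)))*(-312857 + 172904) = (1/683 + (-16 - 598))*(-139953) = (1/683 - 614)*(-139953) = -419361/683*(-139953) = 58690830033/683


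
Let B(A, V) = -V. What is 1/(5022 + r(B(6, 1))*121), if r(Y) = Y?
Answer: 1/4901 ≈ 0.00020404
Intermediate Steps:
1/(5022 + r(B(6, 1))*121) = 1/(5022 - 1*1*121) = 1/(5022 - 1*121) = 1/(5022 - 121) = 1/4901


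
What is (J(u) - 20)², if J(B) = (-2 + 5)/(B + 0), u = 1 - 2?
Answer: 529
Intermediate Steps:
u = -1
J(B) = 3/B
(J(u) - 20)² = (3/(-1) - 20)² = (3*(-1) - 20)² = (-3 - 20)² = (-23)² = 529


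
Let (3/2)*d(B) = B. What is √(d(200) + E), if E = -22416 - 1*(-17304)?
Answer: 2*I*√11202/3 ≈ 70.56*I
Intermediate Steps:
d(B) = 2*B/3
E = -5112 (E = -22416 + 17304 = -5112)
√(d(200) + E) = √((⅔)*200 - 5112) = √(400/3 - 5112) = √(-14936/3) = 2*I*√11202/3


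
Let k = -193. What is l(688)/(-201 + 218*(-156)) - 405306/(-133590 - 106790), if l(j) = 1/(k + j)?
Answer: 19609230491/11629896894 ≈ 1.6861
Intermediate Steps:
l(j) = 1/(-193 + j)
l(688)/(-201 + 218*(-156)) - 405306/(-133590 - 106790) = 1/((-193 + 688)*(-201 + 218*(-156))) - 405306/(-133590 - 106790) = 1/(495*(-201 - 34008)) - 405306/(-240380) = (1/495)/(-34209) - 405306*(-1/240380) = (1/495)*(-1/34209) + 202653/120190 = -1/16933455 + 202653/120190 = 19609230491/11629896894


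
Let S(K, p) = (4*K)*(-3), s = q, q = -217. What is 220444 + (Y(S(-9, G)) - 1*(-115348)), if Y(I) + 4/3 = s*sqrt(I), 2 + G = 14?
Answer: 1007372/3 - 1302*sqrt(3) ≈ 3.3354e+5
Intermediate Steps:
G = 12 (G = -2 + 14 = 12)
s = -217
S(K, p) = -12*K
Y(I) = -4/3 - 217*sqrt(I)
220444 + (Y(S(-9, G)) - 1*(-115348)) = 220444 + ((-4/3 - 217*6*sqrt(3)) - 1*(-115348)) = 220444 + ((-4/3 - 1302*sqrt(3)) + 115348) = 220444 + (346040/3 - 1302*sqrt(3)) = 1007372/3 - 1302*sqrt(3)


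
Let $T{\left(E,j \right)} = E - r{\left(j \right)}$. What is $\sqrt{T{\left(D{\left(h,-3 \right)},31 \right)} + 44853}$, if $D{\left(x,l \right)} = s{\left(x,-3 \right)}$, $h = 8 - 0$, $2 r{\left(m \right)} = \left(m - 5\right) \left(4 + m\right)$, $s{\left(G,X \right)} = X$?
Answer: $\sqrt{44395} \approx 210.7$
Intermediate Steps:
$r{\left(m \right)} = \frac{\left(-5 + m\right) \left(4 + m\right)}{2}$ ($r{\left(m \right)} = \frac{\left(m - 5\right) \left(4 + m\right)}{2} = \frac{\left(-5 + m\right) \left(4 + m\right)}{2}$)
$h = 8$ ($h = 8 + 0 = 8$)
$D{\left(x,l \right)} = -3$
$T{\left(E,j \right)} = 10 + E + \frac{j}{2} - \frac{j^{2}}{2}$ ($T{\left(E,j \right)} = E - \left(-10 + \frac{j^{2}}{2} - \frac{j}{2}\right) = E + \left(10 + \frac{j}{2} - \frac{j^{2}}{2}\right) = 10 + E + \frac{j}{2} - \frac{j^{2}}{2}$)
$\sqrt{T{\left(D{\left(h,-3 \right)},31 \right)} + 44853} = \sqrt{\left(10 - 3 + \frac{1}{2} \cdot 31 - \frac{31^{2}}{2}\right) + 44853} = \sqrt{\left(10 - 3 + \frac{31}{2} - \frac{961}{2}\right) + 44853} = \sqrt{-458 + 44853} = \sqrt{44395}$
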